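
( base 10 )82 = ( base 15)57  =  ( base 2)1010010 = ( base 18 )4A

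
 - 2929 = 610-3539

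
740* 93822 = 69428280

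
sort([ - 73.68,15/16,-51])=[ - 73.68, - 51,15/16] 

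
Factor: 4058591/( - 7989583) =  - 7^( - 1) * 47^1* 107^( - 1) * 10667^( - 1) *86353^1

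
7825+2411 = 10236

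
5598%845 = 528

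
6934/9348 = 3467/4674= 0.74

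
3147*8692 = 27353724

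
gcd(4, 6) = 2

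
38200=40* 955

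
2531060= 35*72316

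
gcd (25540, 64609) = 1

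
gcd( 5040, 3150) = 630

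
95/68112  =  95/68112 = 0.00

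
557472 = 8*69684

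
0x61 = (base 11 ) 89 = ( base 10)97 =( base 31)34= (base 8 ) 141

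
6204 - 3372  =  2832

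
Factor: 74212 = 2^2*18553^1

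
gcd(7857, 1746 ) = 873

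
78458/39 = 2011+29/39 = 2011.74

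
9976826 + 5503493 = 15480319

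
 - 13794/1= - 13794  =  -  13794.00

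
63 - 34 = 29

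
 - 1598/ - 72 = 799/36 = 22.19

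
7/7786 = 7/7786 = 0.00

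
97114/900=107 + 407/450 = 107.90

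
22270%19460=2810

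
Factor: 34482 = 2^1*3^1*7^1*821^1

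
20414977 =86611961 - 66196984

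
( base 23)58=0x7B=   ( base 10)123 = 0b1111011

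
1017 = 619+398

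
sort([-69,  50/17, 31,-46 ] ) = [ - 69,  -  46, 50/17, 31] 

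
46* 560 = 25760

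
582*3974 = 2312868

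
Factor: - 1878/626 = -3 = -  3^1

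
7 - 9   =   - 2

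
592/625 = 592/625  =  0.95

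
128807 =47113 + 81694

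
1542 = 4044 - 2502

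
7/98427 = 1/14061 = 0.00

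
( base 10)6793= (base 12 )3b21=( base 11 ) 5116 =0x1a89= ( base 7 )25543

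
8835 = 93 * 95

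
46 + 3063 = 3109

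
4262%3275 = 987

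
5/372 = 5/372 = 0.01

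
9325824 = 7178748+2147076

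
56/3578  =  28/1789 = 0.02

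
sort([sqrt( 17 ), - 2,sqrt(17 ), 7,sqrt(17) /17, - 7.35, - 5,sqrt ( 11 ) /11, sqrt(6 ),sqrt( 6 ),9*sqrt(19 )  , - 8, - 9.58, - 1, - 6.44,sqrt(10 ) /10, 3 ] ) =[ - 9.58, - 8, - 7.35,- 6.44, - 5, - 2,- 1, sqrt(17 )/17,  sqrt(11)/11, sqrt ( 10)/10,sqrt( 6),sqrt( 6),3,sqrt(17), sqrt(17),7,9*sqrt( 19 ) ]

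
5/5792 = 5/5792 = 0.00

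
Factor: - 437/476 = -2^( -2)*7^( - 1 )* 17^(-1)*19^1*23^1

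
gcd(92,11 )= 1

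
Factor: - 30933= - 3^2*7^1*491^1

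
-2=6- 8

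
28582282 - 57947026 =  - 29364744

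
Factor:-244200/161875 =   -  2^3*3^1*5^(-2)*7^(-1 )*11^1 = - 264/175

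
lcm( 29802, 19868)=59604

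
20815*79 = 1644385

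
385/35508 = 35/3228 = 0.01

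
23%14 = 9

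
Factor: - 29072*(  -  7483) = 2^4*7^1*23^1* 79^1* 1069^1=   217545776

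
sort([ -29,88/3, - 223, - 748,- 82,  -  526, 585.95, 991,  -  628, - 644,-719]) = [ - 748,-719,-644,-628,-526, - 223, - 82, - 29, 88/3, 585.95,991]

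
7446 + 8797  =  16243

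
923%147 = 41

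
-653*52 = -33956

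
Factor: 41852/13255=2^2*5^ ( - 1)*11^( - 1 ) * 241^( - 1) * 10463^1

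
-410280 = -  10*41028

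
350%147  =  56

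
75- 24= 51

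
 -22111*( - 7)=154777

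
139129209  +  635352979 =774482188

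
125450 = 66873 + 58577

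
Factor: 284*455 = 2^2* 5^1 * 7^1*13^1 * 71^1 = 129220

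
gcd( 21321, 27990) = 9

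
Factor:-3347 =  - 3347^1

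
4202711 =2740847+1461864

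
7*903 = 6321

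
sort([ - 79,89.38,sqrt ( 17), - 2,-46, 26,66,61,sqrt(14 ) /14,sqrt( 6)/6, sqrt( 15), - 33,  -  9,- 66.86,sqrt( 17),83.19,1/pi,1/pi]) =[ -79,-66.86,- 46, - 33,  -  9, - 2, sqrt( 14)/14,1/pi,1/pi,  sqrt ( 6) /6,  sqrt( 15),sqrt( 17 ), sqrt( 17),26,61,66,83.19, 89.38] 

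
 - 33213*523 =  - 17370399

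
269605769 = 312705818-43100049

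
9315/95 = 98 + 1/19  =  98.05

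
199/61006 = 199/61006 =0.00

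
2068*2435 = 5035580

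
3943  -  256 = 3687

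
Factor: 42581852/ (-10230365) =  - 2^2*5^( - 1) *1423^1*7481^1*2046073^( -1 ) 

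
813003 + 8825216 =9638219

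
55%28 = 27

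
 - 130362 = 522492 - 652854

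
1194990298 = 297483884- -897506414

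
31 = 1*31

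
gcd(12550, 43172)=502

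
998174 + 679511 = 1677685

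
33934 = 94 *361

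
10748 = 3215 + 7533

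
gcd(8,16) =8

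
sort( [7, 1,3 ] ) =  [ 1,3,7 ] 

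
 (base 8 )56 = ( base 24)1M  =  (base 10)46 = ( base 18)2a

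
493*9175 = 4523275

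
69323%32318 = 4687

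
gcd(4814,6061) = 29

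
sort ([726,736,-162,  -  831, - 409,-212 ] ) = [ -831 , - 409  , - 212, - 162, 726, 736]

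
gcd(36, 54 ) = 18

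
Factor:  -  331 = -331^1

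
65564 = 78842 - 13278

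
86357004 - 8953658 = 77403346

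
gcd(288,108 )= 36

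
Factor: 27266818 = 2^1*157^1*86837^1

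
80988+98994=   179982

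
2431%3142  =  2431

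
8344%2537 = 733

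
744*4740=3526560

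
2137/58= 36 + 49/58 = 36.84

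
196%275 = 196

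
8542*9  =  76878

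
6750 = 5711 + 1039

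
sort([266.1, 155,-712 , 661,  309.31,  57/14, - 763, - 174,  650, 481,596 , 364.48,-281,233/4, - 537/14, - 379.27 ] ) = [ - 763, - 712, - 379.27,-281  , - 174, - 537/14 , 57/14,233/4,155,266.1,  309.31, 364.48, 481, 596,  650, 661]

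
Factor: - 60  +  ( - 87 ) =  - 3^1*7^2 = -147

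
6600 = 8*825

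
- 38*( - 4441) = 168758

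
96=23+73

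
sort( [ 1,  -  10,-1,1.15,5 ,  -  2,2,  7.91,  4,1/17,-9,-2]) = [-10, - 9, - 2, - 2,  -  1 , 1/17,1, 1.15,2,4, 5,  7.91]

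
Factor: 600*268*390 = 2^6*3^2*5^3*13^1*67^1 = 62712000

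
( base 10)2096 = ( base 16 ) 830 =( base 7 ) 6053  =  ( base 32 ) 21g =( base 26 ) 32G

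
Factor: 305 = 5^1*61^1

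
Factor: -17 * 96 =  - 1632 = - 2^5*3^1*17^1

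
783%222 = 117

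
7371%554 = 169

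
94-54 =40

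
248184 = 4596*54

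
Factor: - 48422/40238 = - 59^( - 1) * 71^1 = - 71/59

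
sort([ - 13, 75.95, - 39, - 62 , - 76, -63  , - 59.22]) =[-76, - 63, -62,  -  59.22,-39,  -  13, 75.95 ]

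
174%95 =79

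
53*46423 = 2460419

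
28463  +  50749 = 79212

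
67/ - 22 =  - 4 + 21/22 = -  3.05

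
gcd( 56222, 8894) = 2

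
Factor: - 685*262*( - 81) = 14537070   =  2^1 * 3^4*5^1*131^1*137^1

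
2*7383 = 14766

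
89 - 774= - 685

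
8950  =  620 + 8330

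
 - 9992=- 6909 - 3083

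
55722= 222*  251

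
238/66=3  +  20/33 = 3.61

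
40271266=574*70159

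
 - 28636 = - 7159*4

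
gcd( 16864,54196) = 68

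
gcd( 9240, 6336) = 264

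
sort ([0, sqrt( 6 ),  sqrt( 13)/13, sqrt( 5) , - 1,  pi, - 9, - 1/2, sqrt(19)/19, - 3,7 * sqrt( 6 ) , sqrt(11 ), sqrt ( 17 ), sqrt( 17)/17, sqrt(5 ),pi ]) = [- 9, - 3, - 1, - 1/2, 0,sqrt(19)/19, sqrt( 17 )/17,sqrt( 13)/13, sqrt ( 5), sqrt ( 5) , sqrt ( 6 ),pi,  pi,  sqrt( 11),  sqrt( 17),7*sqrt ( 6) ]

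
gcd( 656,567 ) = 1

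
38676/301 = 128+148/301  =  128.49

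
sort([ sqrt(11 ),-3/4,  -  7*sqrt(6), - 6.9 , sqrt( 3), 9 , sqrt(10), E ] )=[-7 * sqrt( 6) ,  -  6.9,  -  3/4 , sqrt( 3), E, sqrt(10), sqrt ( 11 ) , 9 ]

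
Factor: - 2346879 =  - 3^1*109^1*7177^1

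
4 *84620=338480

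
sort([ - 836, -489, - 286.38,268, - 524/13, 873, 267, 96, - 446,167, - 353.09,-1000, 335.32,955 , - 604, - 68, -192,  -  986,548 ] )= [ - 1000, - 986, - 836, -604, - 489, - 446, - 353.09, - 286.38, - 192, - 68, - 524/13, 96, 167 , 267 , 268,335.32,548, 873,955] 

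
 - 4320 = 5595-9915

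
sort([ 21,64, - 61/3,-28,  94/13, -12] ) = [ - 28, - 61/3, - 12 , 94/13, 21,64]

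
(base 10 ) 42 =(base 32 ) 1A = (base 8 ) 52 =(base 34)18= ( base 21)20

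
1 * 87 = 87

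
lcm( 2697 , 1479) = 45849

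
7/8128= 7/8128 = 0.00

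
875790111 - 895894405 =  - 20104294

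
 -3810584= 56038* ( - 68 ) 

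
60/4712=15/1178  =  0.01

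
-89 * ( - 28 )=2492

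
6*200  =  1200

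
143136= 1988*72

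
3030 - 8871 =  - 5841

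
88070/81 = 88070/81=1087.28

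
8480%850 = 830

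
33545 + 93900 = 127445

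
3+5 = 8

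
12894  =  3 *4298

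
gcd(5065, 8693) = 1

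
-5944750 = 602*(-9875) 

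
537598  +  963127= 1500725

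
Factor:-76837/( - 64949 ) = 107^(-1 )* 607^( - 1 ) * 76837^1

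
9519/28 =9519/28 = 339.96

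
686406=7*98058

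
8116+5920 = 14036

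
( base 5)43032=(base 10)2892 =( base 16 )b4c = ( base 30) 36c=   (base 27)3q3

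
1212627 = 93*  13039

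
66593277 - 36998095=29595182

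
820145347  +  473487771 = 1293633118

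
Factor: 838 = 2^1*419^1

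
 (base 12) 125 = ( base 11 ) 148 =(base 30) 5n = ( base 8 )255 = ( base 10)173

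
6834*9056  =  61888704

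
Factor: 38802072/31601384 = 4850259/3950173 = 3^1*41^1*47^1*839^1*3950173^(- 1 )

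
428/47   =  428/47= 9.11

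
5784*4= 23136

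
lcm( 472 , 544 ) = 32096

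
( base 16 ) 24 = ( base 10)36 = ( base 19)1H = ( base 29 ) 17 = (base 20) 1G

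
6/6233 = 6/6233 = 0.00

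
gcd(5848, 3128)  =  136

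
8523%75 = 48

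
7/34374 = 7/34374 = 0.00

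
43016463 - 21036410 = 21980053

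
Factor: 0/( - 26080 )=0  =  0^1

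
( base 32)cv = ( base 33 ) CJ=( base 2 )110011111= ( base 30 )DP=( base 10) 415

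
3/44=3/44=0.07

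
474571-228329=246242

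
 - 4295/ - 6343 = 4295/6343 = 0.68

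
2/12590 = 1/6295 = 0.00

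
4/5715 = 4/5715 = 0.00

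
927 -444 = 483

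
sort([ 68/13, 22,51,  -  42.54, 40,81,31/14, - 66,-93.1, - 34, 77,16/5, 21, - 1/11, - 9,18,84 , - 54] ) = [ - 93.1, - 66, - 54, - 42.54,-34, - 9,  -  1/11,  31/14, 16/5,68/13, 18,21, 22, 40,51,77, 81,84 ] 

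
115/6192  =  115/6192 = 0.02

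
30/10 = 3  =  3.00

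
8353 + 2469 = 10822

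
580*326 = 189080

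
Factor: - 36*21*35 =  - 2^2*3^3*5^1*7^2 = - 26460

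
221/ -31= - 221/31 =- 7.13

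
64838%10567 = 1436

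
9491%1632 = 1331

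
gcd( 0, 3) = 3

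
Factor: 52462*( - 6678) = - 350341236 = -2^2 * 3^2*7^1*17^1*53^1*1543^1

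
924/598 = 462/299 = 1.55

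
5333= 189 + 5144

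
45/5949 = 5/661 = 0.01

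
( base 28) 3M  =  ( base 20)56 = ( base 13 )82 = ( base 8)152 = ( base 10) 106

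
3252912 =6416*507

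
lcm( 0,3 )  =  0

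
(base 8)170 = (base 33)3L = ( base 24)50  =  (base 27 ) 4C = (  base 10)120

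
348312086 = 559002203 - 210690117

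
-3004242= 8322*(  -  361)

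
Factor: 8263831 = 23^1*359297^1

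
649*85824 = 55699776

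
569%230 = 109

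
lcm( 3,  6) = 6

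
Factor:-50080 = - 2^5*5^1*313^1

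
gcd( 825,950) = 25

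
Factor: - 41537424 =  -2^4*3^1* 865363^1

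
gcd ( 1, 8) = 1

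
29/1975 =29/1975 = 0.01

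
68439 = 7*9777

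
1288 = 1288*1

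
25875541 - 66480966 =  - 40605425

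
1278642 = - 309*( - 4138)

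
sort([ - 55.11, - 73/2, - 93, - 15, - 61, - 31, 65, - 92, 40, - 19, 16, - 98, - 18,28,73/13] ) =[ - 98, - 93, - 92, - 61, - 55.11, - 73/2, - 31 ,-19, - 18, - 15,73/13, 16,28,40, 65] 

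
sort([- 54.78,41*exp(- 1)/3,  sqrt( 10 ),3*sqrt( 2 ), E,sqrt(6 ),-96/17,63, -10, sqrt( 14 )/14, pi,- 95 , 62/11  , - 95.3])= [-95.3, - 95,-54.78,-10, - 96/17,sqrt( 14)/14, sqrt (6 ) , E,pi,sqrt (10),  3* sqrt(2 ),41*exp (- 1)/3, 62/11,  63]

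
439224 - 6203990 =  -5764766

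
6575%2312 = 1951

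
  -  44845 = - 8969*5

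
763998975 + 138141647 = 902140622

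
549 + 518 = 1067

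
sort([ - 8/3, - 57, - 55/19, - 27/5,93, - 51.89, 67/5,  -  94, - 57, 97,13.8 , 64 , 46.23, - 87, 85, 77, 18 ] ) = [ - 94 ,- 87, - 57 ,  -  57, - 51.89, - 27/5 , - 55/19, - 8/3,67/5,13.8,18, 46.23,64, 77, 85, 93,97]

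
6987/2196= 3 + 133/732 = 3.18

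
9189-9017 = 172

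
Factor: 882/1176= 2^ ( - 2)*3^1 = 3/4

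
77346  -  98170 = - 20824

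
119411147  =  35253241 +84157906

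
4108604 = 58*70838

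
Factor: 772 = 2^2*193^1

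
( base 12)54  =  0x40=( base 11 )59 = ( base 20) 34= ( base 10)64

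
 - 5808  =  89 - 5897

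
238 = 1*238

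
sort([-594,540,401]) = [ - 594,401, 540 ] 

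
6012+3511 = 9523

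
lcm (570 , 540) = 10260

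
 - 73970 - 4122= -78092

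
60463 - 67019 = - 6556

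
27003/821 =32 + 731/821 = 32.89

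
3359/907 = 3359/907 = 3.70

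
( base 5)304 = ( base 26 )31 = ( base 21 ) 3G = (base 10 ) 79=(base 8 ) 117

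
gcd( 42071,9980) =1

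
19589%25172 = 19589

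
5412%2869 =2543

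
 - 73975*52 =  - 3846700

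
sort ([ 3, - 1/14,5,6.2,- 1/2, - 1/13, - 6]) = [ - 6, - 1/2, - 1/13, - 1/14,  3,5,6.2 ] 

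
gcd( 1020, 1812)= 12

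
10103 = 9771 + 332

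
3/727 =3/727 = 0.00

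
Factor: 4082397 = 3^1*11^1*17^1 * 19^1  *  383^1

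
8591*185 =1589335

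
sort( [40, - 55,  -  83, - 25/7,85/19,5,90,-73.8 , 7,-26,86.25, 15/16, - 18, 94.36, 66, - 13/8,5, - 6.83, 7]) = [  -  83, - 73.8 ,-55 ,-26,-18, - 6.83, - 25/7, - 13/8, 15/16,85/19, 5,5, 7,7, 40, 66 , 86.25,90, 94.36 ]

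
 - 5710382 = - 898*6359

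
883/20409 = 883/20409 = 0.04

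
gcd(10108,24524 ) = 4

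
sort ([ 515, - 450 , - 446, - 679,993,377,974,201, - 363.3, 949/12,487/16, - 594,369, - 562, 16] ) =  [ - 679, - 594, - 562, - 450, - 446,  -  363.3,16,487/16,949/12,201,369,377, 515,974,993]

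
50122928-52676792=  - 2553864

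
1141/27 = 1141/27  =  42.26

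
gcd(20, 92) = 4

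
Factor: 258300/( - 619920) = - 5/12 = -2^( - 2)*3^( - 1)*5^1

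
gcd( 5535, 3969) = 27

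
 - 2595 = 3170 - 5765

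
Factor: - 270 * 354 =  - 2^2 *3^4*5^1*59^1 = - 95580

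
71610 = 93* 770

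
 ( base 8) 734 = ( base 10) 476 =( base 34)E0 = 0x1DC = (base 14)260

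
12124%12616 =12124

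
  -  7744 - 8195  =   - 15939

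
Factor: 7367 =53^1*  139^1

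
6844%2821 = 1202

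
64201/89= 721 +32/89= 721.36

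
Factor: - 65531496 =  - 2^3 *3^1*199^1*13721^1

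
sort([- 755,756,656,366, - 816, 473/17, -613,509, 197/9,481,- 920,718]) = [  -  920, - 816, - 755,  -  613,197/9,473/17,366,481, 509,656,718,756]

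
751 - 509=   242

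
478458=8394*57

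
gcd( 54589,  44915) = 691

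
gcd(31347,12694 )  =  1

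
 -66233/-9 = 7359 + 2/9 = 7359.22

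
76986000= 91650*840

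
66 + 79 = 145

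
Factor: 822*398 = 2^2 * 3^1*137^1*199^1 = 327156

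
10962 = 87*126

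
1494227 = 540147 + 954080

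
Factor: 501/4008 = 1/8 = 2^( - 3 ) 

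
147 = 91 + 56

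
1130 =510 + 620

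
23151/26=23151/26 = 890.42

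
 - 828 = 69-897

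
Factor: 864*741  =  2^5*3^4*13^1*19^1= 640224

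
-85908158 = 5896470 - 91804628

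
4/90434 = 2/45217= 0.00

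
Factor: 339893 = 449^1 * 757^1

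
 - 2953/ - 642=2953/642 = 4.60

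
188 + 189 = 377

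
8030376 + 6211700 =14242076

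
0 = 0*247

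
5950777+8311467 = 14262244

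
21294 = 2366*9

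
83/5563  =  83/5563 =0.01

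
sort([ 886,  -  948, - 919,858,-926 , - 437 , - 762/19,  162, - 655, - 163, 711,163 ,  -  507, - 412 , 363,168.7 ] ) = [-948, -926 , - 919, - 655,  -  507,  -  437, - 412, - 163, - 762/19, 162,163 , 168.7, 363,711,858,  886 ]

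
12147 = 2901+9246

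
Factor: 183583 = 17^1*10799^1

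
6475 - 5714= 761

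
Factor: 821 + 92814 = 5^1* 61^1*307^1 = 93635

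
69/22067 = 69/22067 = 0.00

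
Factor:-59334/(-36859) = 66/41 = 2^1 * 3^1*11^1 * 41^ ( - 1 )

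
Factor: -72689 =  - 72689^1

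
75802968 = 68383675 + 7419293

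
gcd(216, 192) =24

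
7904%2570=194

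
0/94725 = 0 = 0.00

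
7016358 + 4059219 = 11075577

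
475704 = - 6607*(-72)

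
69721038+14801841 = 84522879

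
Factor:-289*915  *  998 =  - 2^1*3^1*5^1 * 17^2 * 61^1*499^1 = - 263906130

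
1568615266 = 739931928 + 828683338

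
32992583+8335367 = 41327950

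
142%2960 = 142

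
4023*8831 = 35527113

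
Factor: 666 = 2^1*3^2*37^1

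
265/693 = 265/693 = 0.38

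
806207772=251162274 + 555045498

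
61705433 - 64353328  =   - 2647895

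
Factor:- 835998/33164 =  - 2^(-1)*3^1*8291^(-1)*139333^1=-417999/16582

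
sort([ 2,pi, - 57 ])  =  [  -  57 , 2,pi]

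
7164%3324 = 516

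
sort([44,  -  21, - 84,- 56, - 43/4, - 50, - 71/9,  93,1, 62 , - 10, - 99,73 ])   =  [ - 99, - 84,- 56, - 50, - 21,-43/4, - 10 , - 71/9, 1, 44,62,  73, 93 ]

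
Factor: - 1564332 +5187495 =3623163=   3^1*1207721^1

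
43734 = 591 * 74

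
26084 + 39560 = 65644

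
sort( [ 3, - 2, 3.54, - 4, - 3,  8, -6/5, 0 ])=[ - 4, - 3, - 2,-6/5  ,  0,3,3.54, 8] 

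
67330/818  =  33665/409=82.31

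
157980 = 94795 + 63185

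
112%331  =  112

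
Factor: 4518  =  2^1*3^2 * 251^1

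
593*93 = 55149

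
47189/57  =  47189/57 =827.88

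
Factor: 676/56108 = 1/83 = 83^ (-1) 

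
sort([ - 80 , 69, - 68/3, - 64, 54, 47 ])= [  -  80, - 64, - 68/3, 47, 54,69 ] 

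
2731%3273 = 2731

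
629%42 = 41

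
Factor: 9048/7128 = 377/297 = 3^(-3)*11^( - 1)*13^1*29^1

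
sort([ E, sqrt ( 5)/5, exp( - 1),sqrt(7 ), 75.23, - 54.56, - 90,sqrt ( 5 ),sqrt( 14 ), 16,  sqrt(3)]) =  [ - 90 , - 54.56, exp (- 1),sqrt( 5) /5,sqrt( 3 ),sqrt( 5 ), sqrt( 7), E, sqrt( 14 ), 16 , 75.23]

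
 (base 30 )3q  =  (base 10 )116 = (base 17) 6e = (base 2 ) 1110100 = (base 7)224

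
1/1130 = 1/1130 = 0.00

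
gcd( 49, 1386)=7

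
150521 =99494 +51027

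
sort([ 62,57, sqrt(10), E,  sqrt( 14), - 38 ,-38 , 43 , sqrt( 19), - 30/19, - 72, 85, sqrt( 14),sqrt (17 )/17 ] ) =[ - 72, - 38 , - 38 , - 30/19,sqrt(17) /17,  E, sqrt(10 ),sqrt( 14), sqrt (14),sqrt( 19), 43,57, 62, 85]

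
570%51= 9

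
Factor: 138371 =138371^1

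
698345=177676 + 520669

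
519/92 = 519/92 = 5.64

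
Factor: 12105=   3^2 * 5^1*269^1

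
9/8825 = 9/8825 = 0.00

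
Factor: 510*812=414120 = 2^3*3^1 *5^1*7^1*17^1 *29^1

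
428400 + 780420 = 1208820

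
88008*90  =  7920720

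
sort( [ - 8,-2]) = [ - 8, - 2 ] 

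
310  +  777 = 1087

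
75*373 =27975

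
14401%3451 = 597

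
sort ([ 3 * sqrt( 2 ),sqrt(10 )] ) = [sqrt(10 ),3*sqrt (2)] 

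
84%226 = 84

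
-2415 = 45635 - 48050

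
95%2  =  1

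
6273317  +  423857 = 6697174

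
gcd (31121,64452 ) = 1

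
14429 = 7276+7153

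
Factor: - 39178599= - 3^1*811^1*16103^1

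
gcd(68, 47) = 1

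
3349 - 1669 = 1680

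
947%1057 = 947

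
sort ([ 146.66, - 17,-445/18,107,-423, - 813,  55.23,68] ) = [- 813,-423, - 445/18, -17,  55.23, 68 , 107,146.66]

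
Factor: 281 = 281^1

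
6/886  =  3/443 = 0.01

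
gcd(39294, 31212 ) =18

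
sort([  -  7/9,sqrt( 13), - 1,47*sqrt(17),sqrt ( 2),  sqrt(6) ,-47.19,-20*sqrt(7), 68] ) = [ - 20*sqrt (7), - 47.19, - 1, - 7/9, sqrt(2 ), sqrt(6 ), sqrt(13), 68, 47*sqrt( 17)]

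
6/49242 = 1/8207 = 0.00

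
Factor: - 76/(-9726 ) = 38/4863 = 2^1*3^( - 1)*19^1* 1621^( - 1 )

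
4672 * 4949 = 23121728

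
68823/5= 68823/5= 13764.60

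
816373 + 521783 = 1338156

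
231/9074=231/9074 =0.03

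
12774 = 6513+6261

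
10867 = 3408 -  - 7459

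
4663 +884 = 5547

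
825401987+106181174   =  931583161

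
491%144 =59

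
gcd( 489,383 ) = 1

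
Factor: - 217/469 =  - 31/67 = - 31^1 * 67^( - 1)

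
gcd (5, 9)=1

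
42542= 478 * 89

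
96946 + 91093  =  188039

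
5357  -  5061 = 296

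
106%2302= 106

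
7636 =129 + 7507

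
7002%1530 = 882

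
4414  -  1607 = 2807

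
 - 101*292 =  - 29492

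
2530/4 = 1265/2 = 632.50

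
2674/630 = 191/45 = 4.24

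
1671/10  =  1671/10= 167.10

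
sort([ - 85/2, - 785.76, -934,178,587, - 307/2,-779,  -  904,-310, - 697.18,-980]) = [ - 980, - 934, - 904, - 785.76, - 779,  -  697.18, - 310, - 307/2, - 85/2, 178,  587]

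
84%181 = 84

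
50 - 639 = -589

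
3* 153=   459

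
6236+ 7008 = 13244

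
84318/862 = 97 + 352/431 = 97.82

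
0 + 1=1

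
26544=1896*14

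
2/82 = 1/41 =0.02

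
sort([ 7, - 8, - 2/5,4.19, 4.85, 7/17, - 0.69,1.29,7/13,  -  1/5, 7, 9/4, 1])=[ - 8, - 0.69, - 2/5, - 1/5,7/17, 7/13, 1 , 1.29, 9/4, 4.19,4.85, 7, 7]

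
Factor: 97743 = 3^1* 31^1 * 1051^1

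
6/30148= 3/15074 =0.00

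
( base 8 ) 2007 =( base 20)2BB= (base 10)1031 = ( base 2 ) 10000000111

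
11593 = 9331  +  2262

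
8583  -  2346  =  6237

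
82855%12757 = 6313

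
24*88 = 2112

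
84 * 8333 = 699972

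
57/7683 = 19/2561  =  0.01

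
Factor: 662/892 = 2^(-1)*223^( - 1)*331^1 = 331/446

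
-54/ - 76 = 27/38=0.71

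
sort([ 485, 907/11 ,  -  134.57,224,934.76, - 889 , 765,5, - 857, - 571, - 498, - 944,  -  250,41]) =[ -944, - 889, - 857,- 571 , - 498, - 250,-134.57,5, 41,907/11,224,485,765,934.76]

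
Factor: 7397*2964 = 2^2 * 3^1*13^2*19^1*569^1 =21924708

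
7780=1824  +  5956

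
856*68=58208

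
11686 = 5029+6657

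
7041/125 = 56+ 41/125 = 56.33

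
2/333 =2/333 =0.01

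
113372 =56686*2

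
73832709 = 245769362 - 171936653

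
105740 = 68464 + 37276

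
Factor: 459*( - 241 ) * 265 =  - 29314035=- 3^3*5^1*17^1*53^1*241^1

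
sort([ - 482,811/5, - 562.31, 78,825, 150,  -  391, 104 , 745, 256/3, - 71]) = [ - 562.31, - 482, - 391, - 71, 78,256/3,104,150,811/5,745, 825 ]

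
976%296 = 88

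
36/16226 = 18/8113 = 0.00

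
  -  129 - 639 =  - 768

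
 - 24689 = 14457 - 39146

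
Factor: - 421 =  - 421^1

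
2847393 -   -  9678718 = 12526111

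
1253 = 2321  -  1068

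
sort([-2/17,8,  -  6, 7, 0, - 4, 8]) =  [-6,-4, - 2/17, 0, 7,8, 8]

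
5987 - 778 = 5209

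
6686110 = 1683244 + 5002866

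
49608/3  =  16536 = 16536.00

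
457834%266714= 191120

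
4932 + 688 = 5620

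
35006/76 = 460 + 23/38=460.61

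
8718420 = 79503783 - 70785363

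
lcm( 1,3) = 3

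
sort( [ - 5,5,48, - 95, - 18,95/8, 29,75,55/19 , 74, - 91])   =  [ - 95, -91, -18, - 5, 55/19,5, 95/8,  29,48,74,75 ] 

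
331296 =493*672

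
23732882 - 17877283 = 5855599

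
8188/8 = 2047/2 = 1023.50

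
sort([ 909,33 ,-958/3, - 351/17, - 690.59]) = [ - 690.59 , - 958/3, - 351/17,33 , 909 ]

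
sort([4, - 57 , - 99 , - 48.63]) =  [ - 99  ,-57 , - 48.63,4 ]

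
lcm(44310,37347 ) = 2614290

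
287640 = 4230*68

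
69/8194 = 69/8194 = 0.01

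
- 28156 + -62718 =-90874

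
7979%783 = 149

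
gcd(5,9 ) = 1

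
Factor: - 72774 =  -2^1 * 3^2*13^1*311^1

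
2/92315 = 2/92315 = 0.00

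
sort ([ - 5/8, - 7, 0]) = [ - 7, - 5/8,0] 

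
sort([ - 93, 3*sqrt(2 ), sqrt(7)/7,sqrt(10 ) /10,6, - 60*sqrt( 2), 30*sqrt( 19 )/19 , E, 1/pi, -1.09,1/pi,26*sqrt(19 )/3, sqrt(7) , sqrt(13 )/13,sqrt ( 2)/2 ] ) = [ - 93,-60*sqrt( 2), - 1.09, sqrt( 13)/13, sqrt( 10 ) /10, 1/pi, 1/pi,  sqrt ( 7) /7, sqrt( 2)/2,sqrt( 7),E, 3*sqrt(2), 6,30*sqrt(19 ) /19, 26 *sqrt( 19)/3 ]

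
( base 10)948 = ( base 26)1ac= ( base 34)ru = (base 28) 15o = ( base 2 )1110110100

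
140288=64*2192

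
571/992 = 571/992 =0.58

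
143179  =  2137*67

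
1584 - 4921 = -3337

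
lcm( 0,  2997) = 0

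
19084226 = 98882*193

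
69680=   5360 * 13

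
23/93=23/93= 0.25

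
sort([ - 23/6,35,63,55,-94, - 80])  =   [ - 94, - 80, - 23/6,35,55,63]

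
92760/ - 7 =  - 92760/7 = - 13251.43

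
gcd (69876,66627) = 9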